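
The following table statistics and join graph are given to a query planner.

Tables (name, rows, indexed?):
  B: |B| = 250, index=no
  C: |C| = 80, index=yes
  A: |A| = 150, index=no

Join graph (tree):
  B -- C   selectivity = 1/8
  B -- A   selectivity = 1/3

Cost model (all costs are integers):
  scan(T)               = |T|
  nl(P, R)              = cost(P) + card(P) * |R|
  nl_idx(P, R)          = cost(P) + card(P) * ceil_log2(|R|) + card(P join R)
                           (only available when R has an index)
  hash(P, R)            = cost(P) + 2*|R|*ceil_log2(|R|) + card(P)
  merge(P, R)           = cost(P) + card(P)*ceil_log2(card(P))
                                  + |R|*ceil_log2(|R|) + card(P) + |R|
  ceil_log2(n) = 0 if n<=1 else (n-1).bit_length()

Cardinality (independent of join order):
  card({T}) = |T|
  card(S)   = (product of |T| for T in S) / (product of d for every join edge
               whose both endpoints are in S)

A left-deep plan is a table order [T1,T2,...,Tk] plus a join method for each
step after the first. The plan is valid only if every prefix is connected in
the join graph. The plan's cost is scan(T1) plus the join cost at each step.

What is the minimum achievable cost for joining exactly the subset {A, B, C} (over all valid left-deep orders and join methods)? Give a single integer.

6520

Selinger DP over subsets of {A,B,C}:
  {B}: scan cost=250, card=250
  {C}: scan cost=80, card=80
  {A}: scan cost=150, card=150
  {BC}: card=2500; try (C,hash)→1620, (B,merge)→2970, (C,merge)→3140, (B,hash)→4160, (C,nl_idx)→4500, (B,nl)→20080 …(+1); best=1620 via (C,hash)
  {AB}: card=12500; try (A,hash)→2900, (B,merge)→3750, (A,merge)→3850, (B,hash)→4300, (B,nl)→37650, (A,nl)→37750; best=2900 via (A,hash)
  {ABC}: card=125000; try (A,hash)→6520, (C,hash)→16520, (A,merge)→35470, (C,merge)→191040, (C,nl_idx)→215400, (A,nl)→376620 …(+1); best=6520 via (A,hash)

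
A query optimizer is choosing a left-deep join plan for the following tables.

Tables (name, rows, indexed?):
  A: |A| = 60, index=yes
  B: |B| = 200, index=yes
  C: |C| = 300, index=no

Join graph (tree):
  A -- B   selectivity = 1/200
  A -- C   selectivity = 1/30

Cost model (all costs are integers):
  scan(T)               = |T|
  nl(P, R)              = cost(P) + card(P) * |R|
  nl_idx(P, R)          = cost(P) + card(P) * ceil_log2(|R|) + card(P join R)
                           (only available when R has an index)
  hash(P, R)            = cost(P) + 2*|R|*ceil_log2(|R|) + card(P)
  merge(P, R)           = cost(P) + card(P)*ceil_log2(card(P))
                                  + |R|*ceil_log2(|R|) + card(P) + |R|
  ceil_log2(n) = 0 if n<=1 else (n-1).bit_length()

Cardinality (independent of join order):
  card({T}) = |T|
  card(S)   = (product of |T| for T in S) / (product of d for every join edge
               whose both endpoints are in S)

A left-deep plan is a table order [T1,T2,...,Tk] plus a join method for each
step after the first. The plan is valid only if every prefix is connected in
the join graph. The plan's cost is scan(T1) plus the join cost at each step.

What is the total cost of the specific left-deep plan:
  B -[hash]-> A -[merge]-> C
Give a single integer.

step 1: scan B: cost=200, card=200
step 2: join A via hash
    card(P join A) = 200*60/(200) = 60
    cost = 200 + 2*60*6 + 200 = 1120
step 3: join C via merge
    card(P join C) = 60*300/(30) = 600
    cost = 1120 + 60*6 + 300*9 + 60 + 300 = 4540

4540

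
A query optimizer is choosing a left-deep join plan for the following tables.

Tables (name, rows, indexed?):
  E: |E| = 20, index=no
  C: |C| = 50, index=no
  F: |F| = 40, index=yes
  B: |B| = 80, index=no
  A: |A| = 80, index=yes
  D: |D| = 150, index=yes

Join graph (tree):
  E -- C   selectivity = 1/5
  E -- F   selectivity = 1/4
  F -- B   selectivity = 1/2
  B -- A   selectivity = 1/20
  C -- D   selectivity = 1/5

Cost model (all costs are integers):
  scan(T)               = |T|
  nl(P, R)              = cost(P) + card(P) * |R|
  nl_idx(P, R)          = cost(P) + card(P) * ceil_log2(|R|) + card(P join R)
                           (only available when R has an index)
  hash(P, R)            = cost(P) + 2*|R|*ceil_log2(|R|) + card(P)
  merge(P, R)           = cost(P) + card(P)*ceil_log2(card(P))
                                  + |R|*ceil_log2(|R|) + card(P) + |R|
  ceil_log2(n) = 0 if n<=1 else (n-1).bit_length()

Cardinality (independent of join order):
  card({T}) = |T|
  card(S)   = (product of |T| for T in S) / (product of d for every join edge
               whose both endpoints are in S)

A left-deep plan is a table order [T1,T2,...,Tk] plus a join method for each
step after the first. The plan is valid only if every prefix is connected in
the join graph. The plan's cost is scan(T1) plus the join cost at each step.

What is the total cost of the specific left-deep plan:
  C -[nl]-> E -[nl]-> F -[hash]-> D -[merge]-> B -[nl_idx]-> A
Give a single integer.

step 1: scan C: cost=50, card=50
step 2: join E via nl
    card(P join E) = 50*20/(5) = 200
    cost = 50 + 50*20 = 1050
step 3: join F via nl
    card(P join F) = 200*40/(4) = 2000
    cost = 1050 + 200*40 = 9050
step 4: join D via hash
    card(P join D) = 2000*150/(5) = 60000
    cost = 9050 + 2*150*8 + 2000 = 13450
step 5: join B via merge
    card(P join B) = 60000*80/(2) = 2400000
    cost = 13450 + 60000*16 + 80*7 + 60000 + 80 = 1034090
step 6: join A via nl_idx
    card(P join A) = 2400000*80/(20) = 9600000
    cost = 1034090 + 2400000*7 + 9600000 = 27434090

27434090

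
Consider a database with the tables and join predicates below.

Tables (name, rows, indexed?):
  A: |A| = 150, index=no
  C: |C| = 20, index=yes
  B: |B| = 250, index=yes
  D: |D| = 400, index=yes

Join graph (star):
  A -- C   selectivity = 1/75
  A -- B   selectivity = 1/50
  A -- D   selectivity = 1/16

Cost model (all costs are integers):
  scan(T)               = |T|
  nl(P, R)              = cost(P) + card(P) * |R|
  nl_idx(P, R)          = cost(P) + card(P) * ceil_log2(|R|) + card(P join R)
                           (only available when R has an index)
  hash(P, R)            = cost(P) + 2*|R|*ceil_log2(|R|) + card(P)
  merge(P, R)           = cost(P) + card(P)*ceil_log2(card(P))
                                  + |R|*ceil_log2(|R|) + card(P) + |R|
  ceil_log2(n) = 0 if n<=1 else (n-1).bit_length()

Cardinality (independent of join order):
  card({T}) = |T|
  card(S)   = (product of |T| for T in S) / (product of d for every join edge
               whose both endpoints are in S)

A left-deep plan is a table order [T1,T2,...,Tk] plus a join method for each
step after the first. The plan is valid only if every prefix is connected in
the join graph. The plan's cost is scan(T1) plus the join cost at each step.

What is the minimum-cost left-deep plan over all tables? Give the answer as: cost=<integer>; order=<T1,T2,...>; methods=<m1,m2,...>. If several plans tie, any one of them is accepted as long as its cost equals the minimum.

cost=6820; order=A,C,B,D; methods=hash,nl_idx,merge

Selinger DP (subsets sized 1..n):
  {A}: scan cost=150, card=150
  {C}: scan cost=20, card=20
  {B}: scan cost=250, card=250
  {D}: scan cost=400, card=400
  {AC}: card=40; try (C,hash)→500, (C,nl_idx)→940, (A,merge)→1490, (C,merge)→1620, (A,hash)→2440, (A,nl)→3020 …(+1); best=500 via (C,hash)
  {AB}: card=750; try (B,nl_idx)→2100, (A,hash)→2900, (B,merge)→3750, (A,merge)→3850, (B,hash)→4300, (B,nl)→37650 …(+1); best=2100 via (B,nl_idx)
  {AD}: card=3750; try (A,hash)→3200, (D,nl_idx)→5250, (D,merge)→5500, (A,merge)→5750, (D,hash)→7500, (D,nl)→60150 …(+1); best=3200 via (A,hash)
  {ABC}: card=200; try (B,nl_idx)→1020, (B,merge)→3030, (C,hash)→3050, (B,hash)→4540, (C,nl_idx)→6050, (C,merge)→10470 …(+2); best=1020 via (B,nl_idx)
  {ACD}: card=1000; try (D,nl_idx)→1860, (D,merge)→4780, (C,hash)→7150, (D,hash)→7740, (D,nl)→16500, (C,nl_idx)→22950 …(+2); best=1860 via (D,nl_idx)
  {ABD}: card=18750; try (D,hash)→10050, (B,hash)→10950, (D,merge)→14350, (D,nl_idx)→27600, (B,nl_idx)→51950, (B,merge)→54200 …(+2); best=10050 via (D,hash)
  {ABCD}: card=5000; try (D,merge)→6820, (B,hash)→6860, (D,nl_idx)→7820, (D,hash)→8420, (B,nl_idx)→14860, (B,merge)→15110 …(+6); best=6820 via (D,merge)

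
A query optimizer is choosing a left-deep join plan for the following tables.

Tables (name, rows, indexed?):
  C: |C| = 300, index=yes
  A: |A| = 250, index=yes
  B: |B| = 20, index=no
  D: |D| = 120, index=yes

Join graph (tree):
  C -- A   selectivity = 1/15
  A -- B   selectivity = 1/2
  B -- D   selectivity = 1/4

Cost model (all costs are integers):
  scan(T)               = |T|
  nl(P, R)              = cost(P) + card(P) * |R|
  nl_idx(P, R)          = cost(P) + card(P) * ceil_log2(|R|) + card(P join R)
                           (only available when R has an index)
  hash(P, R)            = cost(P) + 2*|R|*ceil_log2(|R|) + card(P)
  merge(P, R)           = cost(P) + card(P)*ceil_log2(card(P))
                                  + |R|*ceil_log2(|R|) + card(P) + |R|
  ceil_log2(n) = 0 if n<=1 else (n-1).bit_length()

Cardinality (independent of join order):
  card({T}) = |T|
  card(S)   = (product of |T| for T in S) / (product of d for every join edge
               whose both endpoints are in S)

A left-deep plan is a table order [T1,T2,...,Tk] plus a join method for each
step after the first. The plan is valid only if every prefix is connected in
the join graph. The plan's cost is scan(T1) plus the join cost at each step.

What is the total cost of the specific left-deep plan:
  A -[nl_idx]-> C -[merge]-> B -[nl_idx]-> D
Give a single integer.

1927620

step 1: scan A: cost=250, card=250
step 2: join C via nl_idx
    card(P join C) = 250*300/(15) = 5000
    cost = 250 + 250*9 + 5000 = 7500
step 3: join B via merge
    card(P join B) = 5000*20/(2) = 50000
    cost = 7500 + 5000*13 + 20*5 + 5000 + 20 = 77620
step 4: join D via nl_idx
    card(P join D) = 50000*120/(4) = 1500000
    cost = 77620 + 50000*7 + 1500000 = 1927620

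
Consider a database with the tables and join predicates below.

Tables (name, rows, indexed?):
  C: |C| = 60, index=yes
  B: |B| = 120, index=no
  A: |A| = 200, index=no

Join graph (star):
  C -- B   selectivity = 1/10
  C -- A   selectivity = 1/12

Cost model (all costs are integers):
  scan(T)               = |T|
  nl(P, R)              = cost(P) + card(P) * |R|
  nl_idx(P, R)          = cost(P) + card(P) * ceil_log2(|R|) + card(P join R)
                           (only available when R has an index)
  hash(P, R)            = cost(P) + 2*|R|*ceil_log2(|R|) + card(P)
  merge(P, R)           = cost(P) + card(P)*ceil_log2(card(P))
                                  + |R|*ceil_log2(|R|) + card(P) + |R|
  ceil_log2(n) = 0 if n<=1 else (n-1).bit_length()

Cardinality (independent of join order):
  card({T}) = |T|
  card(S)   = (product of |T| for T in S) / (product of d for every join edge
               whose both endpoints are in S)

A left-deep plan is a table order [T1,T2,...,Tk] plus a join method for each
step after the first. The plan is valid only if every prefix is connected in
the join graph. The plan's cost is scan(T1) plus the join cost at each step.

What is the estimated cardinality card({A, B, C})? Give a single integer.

Tables in S: A(200), B(120), C(60)
Edges inside S: C-B(d=10), C-A(d=12)
numerator = 200 * 120 * 60 = 1440000
denominator = 10 * 12 = 120
card(S) = 1440000 / 120 = 12000

12000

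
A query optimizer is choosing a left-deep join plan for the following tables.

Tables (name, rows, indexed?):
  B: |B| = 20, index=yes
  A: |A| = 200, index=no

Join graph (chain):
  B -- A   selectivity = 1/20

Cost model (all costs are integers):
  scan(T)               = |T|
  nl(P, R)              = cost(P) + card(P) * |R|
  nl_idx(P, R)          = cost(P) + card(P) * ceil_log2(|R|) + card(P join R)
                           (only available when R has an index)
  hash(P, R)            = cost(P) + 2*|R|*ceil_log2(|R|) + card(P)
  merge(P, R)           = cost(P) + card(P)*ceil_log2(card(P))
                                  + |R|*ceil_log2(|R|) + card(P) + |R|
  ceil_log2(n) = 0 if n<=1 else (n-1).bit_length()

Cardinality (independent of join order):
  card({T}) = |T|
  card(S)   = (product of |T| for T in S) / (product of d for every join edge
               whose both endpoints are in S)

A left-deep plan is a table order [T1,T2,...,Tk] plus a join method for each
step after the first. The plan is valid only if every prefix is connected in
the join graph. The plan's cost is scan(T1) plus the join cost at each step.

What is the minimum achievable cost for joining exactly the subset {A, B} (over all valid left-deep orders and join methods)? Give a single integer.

Selinger DP over subsets of {A,B}:
  {B}: scan cost=20, card=20
  {A}: scan cost=200, card=200
  {AB}: card=200; try (B,hash)→600, (B,nl_idx)→1400, (A,merge)→1940, (B,merge)→2120, (A,hash)→3240, (A,nl)→4020 …(+1); best=600 via (B,hash)

600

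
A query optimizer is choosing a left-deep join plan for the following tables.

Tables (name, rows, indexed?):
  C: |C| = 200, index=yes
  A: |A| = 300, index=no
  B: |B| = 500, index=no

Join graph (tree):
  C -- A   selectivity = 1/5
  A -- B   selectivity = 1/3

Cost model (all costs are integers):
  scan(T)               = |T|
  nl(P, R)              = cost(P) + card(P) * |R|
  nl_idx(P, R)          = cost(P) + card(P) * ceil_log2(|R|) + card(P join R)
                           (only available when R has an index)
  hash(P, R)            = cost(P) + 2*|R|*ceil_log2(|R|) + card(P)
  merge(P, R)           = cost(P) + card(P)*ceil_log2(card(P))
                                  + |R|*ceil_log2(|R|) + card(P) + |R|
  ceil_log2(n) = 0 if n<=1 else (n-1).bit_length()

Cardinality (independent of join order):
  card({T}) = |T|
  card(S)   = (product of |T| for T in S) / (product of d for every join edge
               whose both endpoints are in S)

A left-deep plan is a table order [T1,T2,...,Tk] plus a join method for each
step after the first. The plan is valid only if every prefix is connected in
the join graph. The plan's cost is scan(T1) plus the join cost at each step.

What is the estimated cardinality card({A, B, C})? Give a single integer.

Tables in S: A(300), B(500), C(200)
Edges inside S: C-A(d=5), A-B(d=3)
numerator = 300 * 500 * 200 = 30000000
denominator = 5 * 3 = 15
card(S) = 30000000 / 15 = 2000000

2000000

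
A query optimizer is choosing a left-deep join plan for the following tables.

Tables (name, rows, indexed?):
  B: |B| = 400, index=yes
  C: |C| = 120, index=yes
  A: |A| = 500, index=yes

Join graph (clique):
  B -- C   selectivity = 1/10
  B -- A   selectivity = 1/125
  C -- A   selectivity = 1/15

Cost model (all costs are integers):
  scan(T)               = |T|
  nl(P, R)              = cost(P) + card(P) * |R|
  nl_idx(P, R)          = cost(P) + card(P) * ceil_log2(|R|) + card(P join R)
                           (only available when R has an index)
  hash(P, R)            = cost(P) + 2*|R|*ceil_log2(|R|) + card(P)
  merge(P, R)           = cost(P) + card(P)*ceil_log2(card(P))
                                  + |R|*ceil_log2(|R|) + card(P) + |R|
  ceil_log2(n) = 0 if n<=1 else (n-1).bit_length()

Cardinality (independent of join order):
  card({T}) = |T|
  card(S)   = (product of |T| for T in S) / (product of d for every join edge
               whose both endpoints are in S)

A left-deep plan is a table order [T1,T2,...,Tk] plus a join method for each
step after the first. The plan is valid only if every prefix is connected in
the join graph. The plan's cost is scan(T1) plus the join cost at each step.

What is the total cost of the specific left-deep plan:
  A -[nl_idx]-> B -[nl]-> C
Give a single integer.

step 1: scan A: cost=500, card=500
step 2: join B via nl_idx
    card(P join B) = 500*400/(125) = 1600
    cost = 500 + 500*9 + 1600 = 6600
step 3: join C via nl
    card(P join C) = 1600*120/(10*15) = 1280
    cost = 6600 + 1600*120 = 198600

198600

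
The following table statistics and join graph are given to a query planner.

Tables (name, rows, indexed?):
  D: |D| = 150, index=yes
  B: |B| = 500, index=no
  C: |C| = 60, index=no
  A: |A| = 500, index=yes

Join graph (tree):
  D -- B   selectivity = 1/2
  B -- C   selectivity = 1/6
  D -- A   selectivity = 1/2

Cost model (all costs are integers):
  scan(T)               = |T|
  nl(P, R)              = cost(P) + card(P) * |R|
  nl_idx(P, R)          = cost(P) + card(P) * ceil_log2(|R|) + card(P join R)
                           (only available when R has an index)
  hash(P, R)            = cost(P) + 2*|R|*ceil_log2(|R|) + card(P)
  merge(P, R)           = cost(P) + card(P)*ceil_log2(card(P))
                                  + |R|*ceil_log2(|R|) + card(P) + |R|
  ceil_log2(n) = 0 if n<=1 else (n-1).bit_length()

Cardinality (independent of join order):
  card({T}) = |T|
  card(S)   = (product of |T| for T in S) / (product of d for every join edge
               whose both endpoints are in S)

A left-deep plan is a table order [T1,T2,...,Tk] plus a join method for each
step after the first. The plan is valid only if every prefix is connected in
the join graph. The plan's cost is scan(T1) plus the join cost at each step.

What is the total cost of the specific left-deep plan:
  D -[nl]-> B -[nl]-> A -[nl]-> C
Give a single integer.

step 1: scan D: cost=150, card=150
step 2: join B via nl
    card(P join B) = 150*500/(2) = 37500
    cost = 150 + 150*500 = 75150
step 3: join A via nl
    card(P join A) = 37500*500/(2) = 9375000
    cost = 75150 + 37500*500 = 18825150
step 4: join C via nl
    card(P join C) = 9375000*60/(6) = 93750000
    cost = 18825150 + 9375000*60 = 581325150

581325150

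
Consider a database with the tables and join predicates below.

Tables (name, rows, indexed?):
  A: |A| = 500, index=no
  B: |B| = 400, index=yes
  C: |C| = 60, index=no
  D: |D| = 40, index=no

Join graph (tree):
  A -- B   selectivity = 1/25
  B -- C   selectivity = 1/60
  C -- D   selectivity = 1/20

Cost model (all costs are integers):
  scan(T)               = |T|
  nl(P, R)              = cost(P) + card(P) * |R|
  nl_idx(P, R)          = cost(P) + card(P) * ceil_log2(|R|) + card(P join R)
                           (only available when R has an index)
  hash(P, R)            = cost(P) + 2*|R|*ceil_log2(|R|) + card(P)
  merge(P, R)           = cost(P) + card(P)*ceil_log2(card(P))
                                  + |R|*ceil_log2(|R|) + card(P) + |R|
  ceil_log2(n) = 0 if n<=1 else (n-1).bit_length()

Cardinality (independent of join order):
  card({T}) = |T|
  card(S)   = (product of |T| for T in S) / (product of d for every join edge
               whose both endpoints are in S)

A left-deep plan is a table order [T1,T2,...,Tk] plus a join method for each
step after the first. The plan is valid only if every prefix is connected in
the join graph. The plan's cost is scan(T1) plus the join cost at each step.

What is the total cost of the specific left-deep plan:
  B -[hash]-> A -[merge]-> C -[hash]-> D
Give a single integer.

130700

step 1: scan B: cost=400, card=400
step 2: join A via hash
    card(P join A) = 400*500/(25) = 8000
    cost = 400 + 2*500*9 + 400 = 9800
step 3: join C via merge
    card(P join C) = 8000*60/(60) = 8000
    cost = 9800 + 8000*13 + 60*6 + 8000 + 60 = 122220
step 4: join D via hash
    card(P join D) = 8000*40/(20) = 16000
    cost = 122220 + 2*40*6 + 8000 = 130700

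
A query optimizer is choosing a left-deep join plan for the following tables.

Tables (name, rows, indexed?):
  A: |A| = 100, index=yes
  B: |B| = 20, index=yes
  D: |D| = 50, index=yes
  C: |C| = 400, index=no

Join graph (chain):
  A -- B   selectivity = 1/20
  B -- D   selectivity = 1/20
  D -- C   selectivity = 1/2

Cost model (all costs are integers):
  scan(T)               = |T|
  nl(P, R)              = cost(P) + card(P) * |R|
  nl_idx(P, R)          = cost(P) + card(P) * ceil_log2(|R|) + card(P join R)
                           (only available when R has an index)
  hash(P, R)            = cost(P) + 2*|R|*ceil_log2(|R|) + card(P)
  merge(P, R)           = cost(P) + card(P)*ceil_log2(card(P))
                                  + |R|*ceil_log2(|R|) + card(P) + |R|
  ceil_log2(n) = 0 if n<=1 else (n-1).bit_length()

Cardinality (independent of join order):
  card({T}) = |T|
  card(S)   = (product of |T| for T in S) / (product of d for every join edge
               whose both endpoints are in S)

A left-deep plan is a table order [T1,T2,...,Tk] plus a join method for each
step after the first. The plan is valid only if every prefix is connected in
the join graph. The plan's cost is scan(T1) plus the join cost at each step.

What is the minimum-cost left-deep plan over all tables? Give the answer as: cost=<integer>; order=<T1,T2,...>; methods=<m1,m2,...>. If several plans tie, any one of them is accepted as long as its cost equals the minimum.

Selinger DP (subsets sized 1..n):
  {A}: scan cost=100, card=100
  {B}: scan cost=20, card=20
  {D}: scan cost=50, card=50
  {C}: scan cost=400, card=400
  {AB}: card=100; try (A,nl_idx)→260, (B,hash)→400, (B,nl_idx)→700, (A,merge)→940, (B,merge)→1020, (A,hash)→1440 …(+2); best=260 via (A,nl_idx)
  {BD}: card=50; try (D,nl_idx)→190, (B,hash)→300, (B,nl_idx)→350, (D,merge)→490, (B,merge)→520, (D,hash)→640 …(+2); best=190 via (D,nl_idx)
  {CD}: card=10000; try (D,hash)→1400, (C,merge)→4400, (D,merge)→4750, (C,hash)→7300, (D,nl_idx)→12800, (C,nl)→20050 …(+1); best=1400 via (D,hash)
  {ABD}: card=250; try (A,nl_idx)→790, (D,hash)→960, (D,nl_idx)→1110, (A,merge)→1340, (D,merge)→1410, (A,hash)→1640 …(+2); best=790 via (A,nl_idx)
  {BCD}: card=10000; try (C,merge)→4540, (C,hash)→7440, (B,hash)→11600, (C,nl)→20190, (B,nl_idx)→61400, (B,merge)→151520 …(+1); best=4540 via (C,merge)
  {ABCD}: card=50000; try (C,merge)→7040, (C,hash)→8240, (A,hash)→15940, (C,nl)→100790, (A,nl_idx)→124540, (A,merge)→155340 …(+1); best=7040 via (C,merge)

cost=7040; order=B,D,A,C; methods=nl_idx,nl_idx,merge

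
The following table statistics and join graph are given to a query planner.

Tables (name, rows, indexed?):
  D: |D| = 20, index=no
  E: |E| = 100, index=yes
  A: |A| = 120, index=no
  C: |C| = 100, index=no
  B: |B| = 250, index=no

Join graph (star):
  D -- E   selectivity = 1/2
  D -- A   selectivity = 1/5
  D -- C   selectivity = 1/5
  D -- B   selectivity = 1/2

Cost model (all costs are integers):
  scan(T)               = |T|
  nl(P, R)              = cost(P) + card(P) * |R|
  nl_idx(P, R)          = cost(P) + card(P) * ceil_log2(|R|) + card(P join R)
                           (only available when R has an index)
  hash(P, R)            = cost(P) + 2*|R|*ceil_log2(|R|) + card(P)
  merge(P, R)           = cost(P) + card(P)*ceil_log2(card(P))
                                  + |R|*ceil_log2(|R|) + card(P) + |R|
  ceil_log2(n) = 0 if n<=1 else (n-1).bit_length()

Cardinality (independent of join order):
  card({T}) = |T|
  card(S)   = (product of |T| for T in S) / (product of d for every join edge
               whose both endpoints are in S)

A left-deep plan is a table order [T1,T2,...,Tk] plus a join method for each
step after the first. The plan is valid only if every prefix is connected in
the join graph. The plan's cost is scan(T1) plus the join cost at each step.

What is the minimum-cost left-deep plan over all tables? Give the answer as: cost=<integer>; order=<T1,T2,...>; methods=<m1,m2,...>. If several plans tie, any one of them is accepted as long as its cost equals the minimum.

cost=497320; order=A,D,C,E,B; methods=hash,hash,hash,hash

Selinger DP (subsets sized 1..n):
  {D}: scan cost=20, card=20
  {E}: scan cost=100, card=100
  {A}: scan cost=120, card=120
  {C}: scan cost=100, card=100
  {B}: scan cost=250, card=250
  {DE}: card=1000; try (D,hash)→400, (E,merge)→940, (D,merge)→1020, (E,nl_idx)→1160, (E,hash)→1440, (E,nl)→2020 …(+1); best=400 via (D,hash)
  {AD}: card=480; try (D,hash)→440, (A,merge)→1100, (D,merge)→1200, (A,hash)→1720, (A,nl)→2420, (D,nl)→2520; best=440 via (D,hash)
  {CD}: card=400; try (D,hash)→400, (C,merge)→940, (D,merge)→1020, (C,hash)→1440, (C,nl)→2020, (D,nl)→2100; best=400 via (D,hash)
  {BD}: card=2500; try (D,hash)→700, (B,merge)→2390, (D,merge)→2620, (B,hash)→4040, (B,nl)→5020, (D,nl)→5250; best=700 via (D,hash)
  {ADE}: card=24000; try (E,hash)→2320, (A,hash)→3080, (E,merge)→6040, (A,merge)→12360, (E,nl_idx)→27800, (E,nl)→48440 …(+1); best=2320 via (E,hash)
  {CDE}: card=20000; try (E,hash)→2200, (C,hash)→2800, (E,merge)→5200, (C,merge)→12200, (E,nl_idx)→23200, (E,nl)→40400 …(+1); best=2200 via (E,hash)
  {BDE}: card=125000; try (E,hash)→4600, (B,hash)→5400, (B,merge)→13650, (E,merge)→34000, (E,nl_idx)→143200, (B,nl)→250400 …(+1); best=4600 via (E,hash)
  {ACD}: card=9600; try (C,hash)→2320, (A,hash)→2480, (A,merge)→5360, (C,merge)→6040, (A,nl)→48400, (C,nl)→48440; best=2320 via (C,hash)
  {ABD}: card=60000; try (A,hash)→4880, (B,hash)→4920, (B,merge)→7490, (A,merge)→34160, (B,nl)→120440, (A,nl)→300700; best=4880 via (A,hash)
  {BCD}: card=50000; try (C,hash)→4600, (B,hash)→4800, (B,merge)→6650, (C,merge)→34000, (B,nl)→100400, (C,nl)→250700; best=4600 via (C,hash)
  {ACDE}: card=480000; try (E,hash)→13320, (A,hash)→23880, (C,hash)→27720, (E,merge)→147120, (A,merge)→323160, (C,merge)→387120 …(+4); best=13320 via (E,hash)
  {ABDE}: card=3000000; try (B,hash)→30320, (E,hash)→66280, (A,hash)→131280, (B,merge)→388570, (E,merge)→1025680, (A,merge)→2255560 …(+4); best=30320 via (B,hash)
  {BCDE}: card=2500000; try (B,hash)→26200, (E,hash)→56000, (C,hash)→131000, (B,merge)→324450, (E,merge)→855400, (C,merge)→2255400 …(+4); best=26200 via (B,hash)
  {ABCD}: card=1200000; try (B,hash)→15920, (A,hash)→56280, (C,hash)→66280, (B,merge)→148570, (A,merge)→855560, (C,merge)→1025680 …(+3); best=15920 via (B,hash)
  {ABCDE}: card=60000000; try (B,hash)→497320, (E,hash)→1217320, (A,hash)→2527880, (C,hash)→3031720, (B,merge)→9615570, (E,merge)→26416720 …(+7); best=497320 via (B,hash)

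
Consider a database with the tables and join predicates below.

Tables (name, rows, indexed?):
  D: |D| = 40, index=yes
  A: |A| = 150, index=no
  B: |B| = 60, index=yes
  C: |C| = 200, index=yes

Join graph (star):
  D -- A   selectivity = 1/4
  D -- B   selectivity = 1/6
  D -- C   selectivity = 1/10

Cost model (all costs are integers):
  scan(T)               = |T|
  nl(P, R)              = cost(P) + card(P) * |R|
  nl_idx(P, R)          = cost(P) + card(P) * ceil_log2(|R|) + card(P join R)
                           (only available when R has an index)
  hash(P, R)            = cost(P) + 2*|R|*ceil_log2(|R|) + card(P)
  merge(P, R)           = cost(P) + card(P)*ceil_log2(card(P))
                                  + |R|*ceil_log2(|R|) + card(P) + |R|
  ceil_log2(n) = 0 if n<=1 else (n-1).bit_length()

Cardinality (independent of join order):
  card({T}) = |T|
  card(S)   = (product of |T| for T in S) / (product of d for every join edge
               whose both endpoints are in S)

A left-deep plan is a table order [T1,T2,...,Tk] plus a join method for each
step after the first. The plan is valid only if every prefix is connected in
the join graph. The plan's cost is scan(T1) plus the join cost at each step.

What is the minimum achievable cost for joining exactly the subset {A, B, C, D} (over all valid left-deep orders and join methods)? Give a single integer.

Selinger DP over subsets of {A,B,C,D}:
  {D}: scan cost=40, card=40
  {A}: scan cost=150, card=150
  {B}: scan cost=60, card=60
  {C}: scan cost=200, card=200
  {AD}: card=1500; try (D,hash)→780, (A,merge)→1670, (D,merge)→1780, (A,hash)→2480, (D,nl_idx)→2550, (A,nl)→6040 …(+1); best=780 via (D,hash)
  {BD}: card=400; try (D,hash)→600, (B,nl_idx)→680, (B,merge)→740, (D,merge)→760, (B,hash)→800, (D,nl_idx)→820 …(+2); best=600 via (D,hash)
  {CD}: card=800; try (D,hash)→880, (C,nl_idx)→1160, (C,merge)→2120, (D,nl_idx)→2200, (D,merge)→2280, (C,hash)→3280 …(+2); best=880 via (D,hash)
  {ABD}: card=15000; try (B,hash)→3000, (A,hash)→3400, (A,merge)→5950, (B,merge)→19200, (B,nl_idx)→24780, (A,nl)→60600 …(+1); best=3000 via (B,hash)
  {ACD}: card=30000; try (A,hash)→4080, (C,hash)→5480, (A,merge)→11030, (C,merge)→20580, (C,nl_idx)→42780, (A,nl)→120880 …(+1); best=4080 via (A,hash)
  {BCD}: card=8000; try (B,hash)→2400, (C,hash)→4200, (C,merge)→6400, (B,merge)→10100, (C,nl_idx)→11800, (B,nl_idx)→13680 …(+2); best=2400 via (B,hash)
  {ABCD}: card=300000; try (A,hash)→12800, (C,hash)→21200, (B,hash)→34800, (A,merge)→115750, (C,merge)→229800, (C,nl_idx)→423000 …(+5); best=12800 via (A,hash)

12800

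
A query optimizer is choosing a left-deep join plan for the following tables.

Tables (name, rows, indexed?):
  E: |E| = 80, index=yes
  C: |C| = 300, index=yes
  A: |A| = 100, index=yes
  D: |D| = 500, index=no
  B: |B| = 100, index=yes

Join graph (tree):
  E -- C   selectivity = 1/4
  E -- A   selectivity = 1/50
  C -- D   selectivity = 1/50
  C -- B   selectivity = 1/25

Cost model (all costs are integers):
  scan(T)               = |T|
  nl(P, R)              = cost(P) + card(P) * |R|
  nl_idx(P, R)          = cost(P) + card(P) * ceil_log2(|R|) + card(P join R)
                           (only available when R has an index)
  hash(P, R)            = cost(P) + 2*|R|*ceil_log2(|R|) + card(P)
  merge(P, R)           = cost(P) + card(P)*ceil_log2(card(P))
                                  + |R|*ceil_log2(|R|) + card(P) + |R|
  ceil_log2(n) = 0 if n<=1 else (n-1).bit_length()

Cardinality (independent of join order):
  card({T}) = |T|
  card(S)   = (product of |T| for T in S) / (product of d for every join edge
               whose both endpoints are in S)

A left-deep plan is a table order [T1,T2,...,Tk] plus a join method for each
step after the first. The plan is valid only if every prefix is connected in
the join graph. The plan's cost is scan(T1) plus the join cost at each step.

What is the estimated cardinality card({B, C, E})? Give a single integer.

Tables in S: B(100), C(300), E(80)
Edges inside S: E-C(d=4), C-B(d=25)
numerator = 100 * 300 * 80 = 2400000
denominator = 4 * 25 = 100
card(S) = 2400000 / 100 = 24000

24000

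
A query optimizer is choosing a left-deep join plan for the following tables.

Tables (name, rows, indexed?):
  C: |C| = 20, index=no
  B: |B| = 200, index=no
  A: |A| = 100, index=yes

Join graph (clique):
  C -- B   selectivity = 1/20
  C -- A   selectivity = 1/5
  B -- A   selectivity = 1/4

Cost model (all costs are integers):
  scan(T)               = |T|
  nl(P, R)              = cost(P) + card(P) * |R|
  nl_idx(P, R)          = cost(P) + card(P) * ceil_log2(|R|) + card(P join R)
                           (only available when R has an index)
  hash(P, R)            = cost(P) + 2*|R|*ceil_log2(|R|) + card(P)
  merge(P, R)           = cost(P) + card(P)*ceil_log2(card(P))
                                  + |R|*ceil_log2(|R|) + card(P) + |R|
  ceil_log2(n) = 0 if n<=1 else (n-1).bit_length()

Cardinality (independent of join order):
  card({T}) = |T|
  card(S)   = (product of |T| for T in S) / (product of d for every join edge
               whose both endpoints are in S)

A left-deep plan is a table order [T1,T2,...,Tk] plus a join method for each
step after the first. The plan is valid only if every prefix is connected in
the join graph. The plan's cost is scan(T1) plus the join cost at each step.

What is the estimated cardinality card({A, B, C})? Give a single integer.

Tables in S: A(100), B(200), C(20)
Edges inside S: C-B(d=20), C-A(d=5), B-A(d=4)
numerator = 100 * 200 * 20 = 400000
denominator = 20 * 5 * 4 = 400
card(S) = 400000 / 400 = 1000

1000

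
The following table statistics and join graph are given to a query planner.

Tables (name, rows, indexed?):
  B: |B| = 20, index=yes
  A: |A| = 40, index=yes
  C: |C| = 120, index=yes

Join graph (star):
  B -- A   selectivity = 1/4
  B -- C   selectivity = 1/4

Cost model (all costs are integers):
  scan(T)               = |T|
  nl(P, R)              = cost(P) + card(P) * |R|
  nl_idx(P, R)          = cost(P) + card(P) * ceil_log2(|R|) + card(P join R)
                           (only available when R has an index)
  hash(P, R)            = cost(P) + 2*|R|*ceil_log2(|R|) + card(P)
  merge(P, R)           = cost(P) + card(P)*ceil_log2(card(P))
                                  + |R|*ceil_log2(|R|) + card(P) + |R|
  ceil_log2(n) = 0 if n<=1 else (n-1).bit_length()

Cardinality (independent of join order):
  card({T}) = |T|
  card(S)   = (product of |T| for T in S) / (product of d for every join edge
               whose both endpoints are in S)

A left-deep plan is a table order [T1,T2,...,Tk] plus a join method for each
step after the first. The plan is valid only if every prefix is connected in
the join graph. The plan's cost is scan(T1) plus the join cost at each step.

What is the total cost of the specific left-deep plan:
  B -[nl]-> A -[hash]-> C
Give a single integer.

2700

step 1: scan B: cost=20, card=20
step 2: join A via nl
    card(P join A) = 20*40/(4) = 200
    cost = 20 + 20*40 = 820
step 3: join C via hash
    card(P join C) = 200*120/(4) = 6000
    cost = 820 + 2*120*7 + 200 = 2700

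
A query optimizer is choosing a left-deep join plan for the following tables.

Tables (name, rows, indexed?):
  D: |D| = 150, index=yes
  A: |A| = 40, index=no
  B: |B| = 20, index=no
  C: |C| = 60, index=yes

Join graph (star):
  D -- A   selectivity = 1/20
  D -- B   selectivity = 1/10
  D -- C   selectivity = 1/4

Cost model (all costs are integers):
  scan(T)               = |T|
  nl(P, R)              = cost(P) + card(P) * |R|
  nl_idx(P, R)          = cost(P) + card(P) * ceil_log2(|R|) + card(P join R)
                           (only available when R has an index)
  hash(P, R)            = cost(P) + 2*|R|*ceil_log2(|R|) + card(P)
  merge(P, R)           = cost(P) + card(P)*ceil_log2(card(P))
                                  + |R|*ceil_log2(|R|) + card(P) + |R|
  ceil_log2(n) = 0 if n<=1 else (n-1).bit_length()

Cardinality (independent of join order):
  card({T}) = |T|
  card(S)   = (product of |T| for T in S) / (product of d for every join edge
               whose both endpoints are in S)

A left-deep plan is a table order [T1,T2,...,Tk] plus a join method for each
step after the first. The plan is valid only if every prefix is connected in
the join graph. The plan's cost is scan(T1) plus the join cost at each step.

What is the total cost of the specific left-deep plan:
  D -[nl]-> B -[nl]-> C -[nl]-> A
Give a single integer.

step 1: scan D: cost=150, card=150
step 2: join B via nl
    card(P join B) = 150*20/(10) = 300
    cost = 150 + 150*20 = 3150
step 3: join C via nl
    card(P join C) = 300*60/(4) = 4500
    cost = 3150 + 300*60 = 21150
step 4: join A via nl
    card(P join A) = 4500*40/(20) = 9000
    cost = 21150 + 4500*40 = 201150

201150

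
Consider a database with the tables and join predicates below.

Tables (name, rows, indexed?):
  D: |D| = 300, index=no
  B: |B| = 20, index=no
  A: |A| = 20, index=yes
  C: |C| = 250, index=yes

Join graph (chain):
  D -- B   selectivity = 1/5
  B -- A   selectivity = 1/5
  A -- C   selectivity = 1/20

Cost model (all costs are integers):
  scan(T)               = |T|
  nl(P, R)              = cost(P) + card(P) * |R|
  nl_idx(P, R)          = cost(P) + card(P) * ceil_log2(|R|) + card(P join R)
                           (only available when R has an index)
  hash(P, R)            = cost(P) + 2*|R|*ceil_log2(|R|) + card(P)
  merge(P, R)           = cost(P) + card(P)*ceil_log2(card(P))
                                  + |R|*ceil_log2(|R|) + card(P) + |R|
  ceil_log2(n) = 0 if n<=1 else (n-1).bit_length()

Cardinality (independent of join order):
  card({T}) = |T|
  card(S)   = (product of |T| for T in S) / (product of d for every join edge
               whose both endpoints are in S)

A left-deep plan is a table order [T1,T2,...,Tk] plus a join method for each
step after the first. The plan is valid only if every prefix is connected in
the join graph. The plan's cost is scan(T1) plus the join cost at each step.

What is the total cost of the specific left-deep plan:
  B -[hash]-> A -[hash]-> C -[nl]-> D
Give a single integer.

step 1: scan B: cost=20, card=20
step 2: join A via hash
    card(P join A) = 20*20/(5) = 80
    cost = 20 + 2*20*5 + 20 = 240
step 3: join C via hash
    card(P join C) = 80*250/(20) = 1000
    cost = 240 + 2*250*8 + 80 = 4320
step 4: join D via nl
    card(P join D) = 1000*300/(5) = 60000
    cost = 4320 + 1000*300 = 304320

304320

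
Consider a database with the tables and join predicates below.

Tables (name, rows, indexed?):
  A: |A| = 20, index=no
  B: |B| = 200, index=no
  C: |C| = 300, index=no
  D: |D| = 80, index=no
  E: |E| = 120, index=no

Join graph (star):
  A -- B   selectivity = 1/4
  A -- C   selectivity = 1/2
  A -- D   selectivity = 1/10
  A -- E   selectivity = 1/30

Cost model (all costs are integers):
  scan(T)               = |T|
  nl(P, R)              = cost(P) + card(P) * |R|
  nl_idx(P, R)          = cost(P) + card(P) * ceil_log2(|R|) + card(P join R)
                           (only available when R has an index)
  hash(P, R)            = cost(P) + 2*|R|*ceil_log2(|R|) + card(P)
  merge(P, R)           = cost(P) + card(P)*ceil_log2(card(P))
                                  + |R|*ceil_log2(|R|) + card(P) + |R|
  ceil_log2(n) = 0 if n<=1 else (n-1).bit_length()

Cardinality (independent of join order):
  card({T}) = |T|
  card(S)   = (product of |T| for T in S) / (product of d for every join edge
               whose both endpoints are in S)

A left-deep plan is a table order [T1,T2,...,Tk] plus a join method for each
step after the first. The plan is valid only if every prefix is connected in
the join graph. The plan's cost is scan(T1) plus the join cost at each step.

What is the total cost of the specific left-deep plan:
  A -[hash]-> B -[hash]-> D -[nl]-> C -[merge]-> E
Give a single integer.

28806320

step 1: scan A: cost=20, card=20
step 2: join B via hash
    card(P join B) = 20*200/(4) = 1000
    cost = 20 + 2*200*8 + 20 = 3240
step 3: join D via hash
    card(P join D) = 1000*80/(10) = 8000
    cost = 3240 + 2*80*7 + 1000 = 5360
step 4: join C via nl
    card(P join C) = 8000*300/(2) = 1200000
    cost = 5360 + 8000*300 = 2405360
step 5: join E via merge
    card(P join E) = 1200000*120/(30) = 4800000
    cost = 2405360 + 1200000*21 + 120*7 + 1200000 + 120 = 28806320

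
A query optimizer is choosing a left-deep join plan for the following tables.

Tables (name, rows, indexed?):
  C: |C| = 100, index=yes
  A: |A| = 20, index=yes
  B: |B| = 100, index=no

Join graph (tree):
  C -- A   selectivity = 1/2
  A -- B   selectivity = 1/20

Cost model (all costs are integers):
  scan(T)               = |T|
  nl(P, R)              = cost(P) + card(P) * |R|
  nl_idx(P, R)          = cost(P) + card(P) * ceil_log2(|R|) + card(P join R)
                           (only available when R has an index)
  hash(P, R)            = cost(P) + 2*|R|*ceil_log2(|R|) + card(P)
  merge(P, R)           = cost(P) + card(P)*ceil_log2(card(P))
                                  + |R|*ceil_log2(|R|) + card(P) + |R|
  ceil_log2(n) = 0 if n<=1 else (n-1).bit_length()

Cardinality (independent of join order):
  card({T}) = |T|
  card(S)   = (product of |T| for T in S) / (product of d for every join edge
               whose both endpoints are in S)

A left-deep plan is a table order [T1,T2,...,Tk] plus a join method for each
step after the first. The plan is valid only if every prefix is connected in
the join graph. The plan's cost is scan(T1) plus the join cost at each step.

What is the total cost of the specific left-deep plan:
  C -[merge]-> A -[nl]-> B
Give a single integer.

step 1: scan C: cost=100, card=100
step 2: join A via merge
    card(P join A) = 100*20/(2) = 1000
    cost = 100 + 100*7 + 20*5 + 100 + 20 = 1020
step 3: join B via nl
    card(P join B) = 1000*100/(20) = 5000
    cost = 1020 + 1000*100 = 101020

101020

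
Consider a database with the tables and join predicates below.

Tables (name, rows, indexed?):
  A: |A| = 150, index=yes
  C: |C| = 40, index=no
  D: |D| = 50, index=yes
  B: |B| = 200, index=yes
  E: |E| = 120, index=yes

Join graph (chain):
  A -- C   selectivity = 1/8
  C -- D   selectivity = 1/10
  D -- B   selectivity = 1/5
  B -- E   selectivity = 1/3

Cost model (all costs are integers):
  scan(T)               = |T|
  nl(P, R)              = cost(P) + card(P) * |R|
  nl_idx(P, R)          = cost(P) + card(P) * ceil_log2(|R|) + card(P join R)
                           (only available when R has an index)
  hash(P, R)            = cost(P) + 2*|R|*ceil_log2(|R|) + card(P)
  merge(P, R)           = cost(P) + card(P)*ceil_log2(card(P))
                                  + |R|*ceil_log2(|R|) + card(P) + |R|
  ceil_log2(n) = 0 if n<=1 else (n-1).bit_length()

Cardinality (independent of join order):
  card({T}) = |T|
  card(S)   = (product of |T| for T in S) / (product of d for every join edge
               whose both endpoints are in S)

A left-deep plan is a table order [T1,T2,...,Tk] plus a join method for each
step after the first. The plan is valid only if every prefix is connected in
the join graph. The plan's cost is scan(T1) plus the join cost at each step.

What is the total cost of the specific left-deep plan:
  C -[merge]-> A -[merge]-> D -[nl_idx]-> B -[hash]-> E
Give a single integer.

step 1: scan C: cost=40, card=40
step 2: join A via merge
    card(P join A) = 40*150/(8) = 750
    cost = 40 + 40*6 + 150*8 + 40 + 150 = 1670
step 3: join D via merge
    card(P join D) = 750*50/(10) = 3750
    cost = 1670 + 750*10 + 50*6 + 750 + 50 = 10270
step 4: join B via nl_idx
    card(P join B) = 3750*200/(5) = 150000
    cost = 10270 + 3750*8 + 150000 = 190270
step 5: join E via hash
    card(P join E) = 150000*120/(3) = 6000000
    cost = 190270 + 2*120*7 + 150000 = 341950

341950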